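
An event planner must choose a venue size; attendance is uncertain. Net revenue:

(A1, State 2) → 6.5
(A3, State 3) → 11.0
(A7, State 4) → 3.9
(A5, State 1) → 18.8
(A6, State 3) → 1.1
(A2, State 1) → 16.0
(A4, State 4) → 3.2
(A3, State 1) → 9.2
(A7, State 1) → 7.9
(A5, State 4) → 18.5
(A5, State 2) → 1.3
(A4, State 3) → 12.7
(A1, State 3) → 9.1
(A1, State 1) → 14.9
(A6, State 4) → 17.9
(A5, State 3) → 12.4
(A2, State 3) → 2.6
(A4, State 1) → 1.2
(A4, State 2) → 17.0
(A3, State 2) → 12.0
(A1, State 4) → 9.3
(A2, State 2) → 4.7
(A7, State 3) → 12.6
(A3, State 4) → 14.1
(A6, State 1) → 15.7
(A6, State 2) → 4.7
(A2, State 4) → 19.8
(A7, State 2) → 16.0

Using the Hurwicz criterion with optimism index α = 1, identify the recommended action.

A1: 1·14.9 + 0·6.5 = 14.9
A2: 1·19.8 + 0·2.6 = 19.8
A3: 1·14.1 + 0·9.2 = 14.1
A4: 1·17.0 + 0·1.2 = 17
A5: 1·18.8 + 0·1.3 = 18.8
A6: 1·17.9 + 0·1.1 = 17.9
A7: 1·16.0 + 0·3.9 = 16
Highest Hurwicz score = 19.8 → A2.

A2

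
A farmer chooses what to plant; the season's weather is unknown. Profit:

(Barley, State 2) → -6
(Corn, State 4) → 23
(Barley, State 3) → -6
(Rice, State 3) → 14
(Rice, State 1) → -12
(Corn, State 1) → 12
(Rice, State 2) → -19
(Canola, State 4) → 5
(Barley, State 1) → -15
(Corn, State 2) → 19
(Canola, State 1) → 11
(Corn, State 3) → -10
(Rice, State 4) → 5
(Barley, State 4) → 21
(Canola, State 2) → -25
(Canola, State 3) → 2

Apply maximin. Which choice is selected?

Corn

Row minima: Canola=-25, Rice=-19, Corn=-10, Barley=-15
Best worst-case = -10 → Corn.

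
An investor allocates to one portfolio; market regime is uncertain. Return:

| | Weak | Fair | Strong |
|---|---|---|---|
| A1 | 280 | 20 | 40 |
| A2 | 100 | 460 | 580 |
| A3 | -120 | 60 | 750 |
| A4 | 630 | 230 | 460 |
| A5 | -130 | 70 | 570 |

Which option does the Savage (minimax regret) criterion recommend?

A4

Column bests: Weak=630, Fair=460, Strong=750.
A1 regrets: 350, 440, 710 → max 710
A2 regrets: 530, 0, 170 → max 530
A3 regrets: 750, 400, 0 → max 750
A4 regrets: 0, 230, 290 → max 290
A5 regrets: 760, 390, 180 → max 760
Smallest max regret = 290 → A4.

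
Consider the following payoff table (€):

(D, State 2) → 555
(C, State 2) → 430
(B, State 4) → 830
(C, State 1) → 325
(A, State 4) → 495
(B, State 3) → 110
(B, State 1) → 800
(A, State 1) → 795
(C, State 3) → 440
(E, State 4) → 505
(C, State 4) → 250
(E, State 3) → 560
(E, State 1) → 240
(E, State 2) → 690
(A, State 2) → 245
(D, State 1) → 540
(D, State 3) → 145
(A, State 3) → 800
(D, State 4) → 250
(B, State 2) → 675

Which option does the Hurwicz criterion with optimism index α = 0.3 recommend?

A

A: 0.3·800 + 0.7·245 = 411.5
B: 0.3·830 + 0.7·110 = 326
C: 0.3·440 + 0.7·250 = 307
D: 0.3·555 + 0.7·145 = 268
E: 0.3·690 + 0.7·240 = 375
Highest Hurwicz score = 411.5 → A.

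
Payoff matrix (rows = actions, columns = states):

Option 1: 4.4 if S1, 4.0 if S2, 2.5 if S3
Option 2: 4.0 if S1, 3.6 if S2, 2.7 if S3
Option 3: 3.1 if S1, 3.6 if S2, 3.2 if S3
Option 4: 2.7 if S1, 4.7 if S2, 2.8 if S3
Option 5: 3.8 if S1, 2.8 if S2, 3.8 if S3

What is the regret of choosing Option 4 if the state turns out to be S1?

1.7

Best payoff under S1 is 4.4.
Regret = 4.4 − 2.7 = 1.7.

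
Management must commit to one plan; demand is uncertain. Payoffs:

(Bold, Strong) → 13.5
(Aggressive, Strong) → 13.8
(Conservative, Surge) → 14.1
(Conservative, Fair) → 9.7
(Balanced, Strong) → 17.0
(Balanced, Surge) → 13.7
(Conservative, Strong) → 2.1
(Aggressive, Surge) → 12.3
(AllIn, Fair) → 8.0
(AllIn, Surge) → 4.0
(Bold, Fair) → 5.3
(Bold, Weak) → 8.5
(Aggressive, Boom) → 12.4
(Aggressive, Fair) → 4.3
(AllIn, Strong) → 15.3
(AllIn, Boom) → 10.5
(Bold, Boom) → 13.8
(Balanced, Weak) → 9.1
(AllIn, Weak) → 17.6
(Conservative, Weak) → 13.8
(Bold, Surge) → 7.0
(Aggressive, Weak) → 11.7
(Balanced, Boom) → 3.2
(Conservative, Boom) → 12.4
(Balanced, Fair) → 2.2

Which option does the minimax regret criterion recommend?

Column bests: Weak=17.6, Fair=9.7, Strong=17.0, Boom=13.8, Surge=14.1.
Conservative regrets: 3.8, 0.0, 14.9, 1.4, 0.0 → max 14.9
Balanced regrets: 8.5, 7.5, 0.0, 10.6, 0.4 → max 10.6
Aggressive regrets: 5.9, 5.4, 3.2, 1.4, 1.8 → max 5.9
Bold regrets: 9.1, 4.4, 3.5, 0.0, 7.1 → max 9.1
AllIn regrets: 0.0, 1.7, 1.7, 3.3, 10.1 → max 10.1
Smallest max regret = 5.9 → Aggressive.

Aggressive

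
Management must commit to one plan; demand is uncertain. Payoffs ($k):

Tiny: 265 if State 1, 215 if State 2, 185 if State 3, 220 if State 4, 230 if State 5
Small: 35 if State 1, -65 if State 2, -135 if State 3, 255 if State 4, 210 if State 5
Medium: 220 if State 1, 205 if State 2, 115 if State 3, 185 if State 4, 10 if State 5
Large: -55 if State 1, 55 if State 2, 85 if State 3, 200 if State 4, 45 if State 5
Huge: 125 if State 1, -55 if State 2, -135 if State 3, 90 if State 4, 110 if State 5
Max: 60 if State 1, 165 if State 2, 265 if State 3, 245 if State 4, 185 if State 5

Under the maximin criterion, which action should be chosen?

Tiny

Row minima: Tiny=185, Small=-135, Medium=10, Large=-55, Huge=-135, Max=60
Best worst-case = 185 → Tiny.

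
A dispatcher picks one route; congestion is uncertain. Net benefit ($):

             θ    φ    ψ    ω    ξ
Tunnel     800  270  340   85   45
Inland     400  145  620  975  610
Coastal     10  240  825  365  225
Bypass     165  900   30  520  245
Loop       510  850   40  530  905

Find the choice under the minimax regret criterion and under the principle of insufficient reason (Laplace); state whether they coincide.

Column bests: θ=800, φ=900, ψ=825, ω=975, ξ=905.
Tunnel regrets: 0, 630, 485, 890, 860 → max 890
Inland regrets: 400, 755, 205, 0, 295 → max 755
Coastal regrets: 790, 660, 0, 610, 680 → max 790
Bypass regrets: 635, 0, 795, 455, 660 → max 795
Loop regrets: 290, 50, 785, 445, 0 → max 785
Smallest max regret = 755 → Inland.
Row averages: Tunnel=308, Inland=550, Coastal=333, Bypass=372, Loop=567
Highest average = 567 → Loop.

minimax regret → Inland; laplace → Loop (disagree)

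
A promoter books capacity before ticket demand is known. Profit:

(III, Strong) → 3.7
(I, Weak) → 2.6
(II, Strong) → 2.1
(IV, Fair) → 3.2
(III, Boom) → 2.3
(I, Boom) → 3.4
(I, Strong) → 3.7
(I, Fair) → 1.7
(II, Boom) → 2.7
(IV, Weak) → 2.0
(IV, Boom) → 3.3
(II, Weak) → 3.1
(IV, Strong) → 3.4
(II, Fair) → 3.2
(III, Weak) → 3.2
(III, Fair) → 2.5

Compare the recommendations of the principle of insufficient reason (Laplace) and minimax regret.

laplace → IV; minimax regret → III (disagree)

Row averages: I=2.85, II=2.775, III=2.925, IV=2.975
Highest average = 2.975 → IV.
Column bests: Weak=3.2, Fair=3.2, Strong=3.7, Boom=3.4.
I regrets: 0.6, 1.5, 0.0, 0.0 → max 1.5
II regrets: 0.1, 0.0, 1.6, 0.7 → max 1.6
III regrets: 0.0, 0.7, 0.0, 1.1 → max 1.1
IV regrets: 1.2, 0.0, 0.3, 0.1 → max 1.2
Smallest max regret = 1.1 → III.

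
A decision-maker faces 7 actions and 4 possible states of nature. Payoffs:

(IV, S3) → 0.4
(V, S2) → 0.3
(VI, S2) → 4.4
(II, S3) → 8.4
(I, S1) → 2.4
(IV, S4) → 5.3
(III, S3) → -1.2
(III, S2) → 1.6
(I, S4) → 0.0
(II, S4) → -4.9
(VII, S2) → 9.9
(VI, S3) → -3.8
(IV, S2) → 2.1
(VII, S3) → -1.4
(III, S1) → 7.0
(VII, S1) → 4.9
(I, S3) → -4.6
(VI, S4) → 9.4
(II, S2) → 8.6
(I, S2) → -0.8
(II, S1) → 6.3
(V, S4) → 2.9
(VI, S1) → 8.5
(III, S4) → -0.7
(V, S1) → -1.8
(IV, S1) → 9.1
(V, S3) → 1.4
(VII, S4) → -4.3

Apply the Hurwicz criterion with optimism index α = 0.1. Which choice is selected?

IV

I: 0.1·2.4 + 0.9·(-4.6) = -3.9
II: 0.1·8.6 + 0.9·(-4.9) = -3.55
III: 0.1·7.0 + 0.9·(-1.2) = -0.38
IV: 0.1·9.1 + 0.9·0.4 = 1.27
V: 0.1·2.9 + 0.9·(-1.8) = -1.33
VI: 0.1·9.4 + 0.9·(-3.8) = -2.48
VII: 0.1·9.9 + 0.9·(-4.3) = -2.88
Highest Hurwicz score = 1.27 → IV.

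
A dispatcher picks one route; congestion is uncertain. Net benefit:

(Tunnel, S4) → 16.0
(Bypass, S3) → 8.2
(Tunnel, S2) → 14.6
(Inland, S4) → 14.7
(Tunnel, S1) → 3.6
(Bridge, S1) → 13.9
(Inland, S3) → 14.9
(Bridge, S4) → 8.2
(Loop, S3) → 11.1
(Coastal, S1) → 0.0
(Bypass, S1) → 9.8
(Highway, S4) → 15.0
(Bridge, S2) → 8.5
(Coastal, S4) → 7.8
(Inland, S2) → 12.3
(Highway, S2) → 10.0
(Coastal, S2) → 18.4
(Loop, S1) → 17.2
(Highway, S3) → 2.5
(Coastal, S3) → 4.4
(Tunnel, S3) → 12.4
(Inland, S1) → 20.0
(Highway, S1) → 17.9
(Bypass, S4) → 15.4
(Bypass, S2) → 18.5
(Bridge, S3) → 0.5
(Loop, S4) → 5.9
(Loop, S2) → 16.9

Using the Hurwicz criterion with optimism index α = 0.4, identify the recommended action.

Inland

Coastal: 0.4·18.4 + 0.6·0.0 = 7.36
Loop: 0.4·17.2 + 0.6·5.9 = 10.42
Bridge: 0.4·13.9 + 0.6·0.5 = 5.86
Highway: 0.4·17.9 + 0.6·2.5 = 8.66
Inland: 0.4·20.0 + 0.6·12.3 = 15.38
Tunnel: 0.4·16.0 + 0.6·3.6 = 8.56
Bypass: 0.4·18.5 + 0.6·8.2 = 12.32
Highest Hurwicz score = 15.38 → Inland.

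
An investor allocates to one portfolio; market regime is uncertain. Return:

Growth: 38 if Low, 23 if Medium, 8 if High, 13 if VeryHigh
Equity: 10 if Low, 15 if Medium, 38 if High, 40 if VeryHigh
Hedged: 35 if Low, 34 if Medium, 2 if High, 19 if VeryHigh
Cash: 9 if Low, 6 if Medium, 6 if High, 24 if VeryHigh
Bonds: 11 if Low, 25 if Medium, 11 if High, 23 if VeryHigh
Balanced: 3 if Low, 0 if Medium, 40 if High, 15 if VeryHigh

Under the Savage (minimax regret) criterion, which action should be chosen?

Column bests: Low=38, Medium=34, High=40, VeryHigh=40.
Growth regrets: 0, 11, 32, 27 → max 32
Equity regrets: 28, 19, 2, 0 → max 28
Hedged regrets: 3, 0, 38, 21 → max 38
Cash regrets: 29, 28, 34, 16 → max 34
Bonds regrets: 27, 9, 29, 17 → max 29
Balanced regrets: 35, 34, 0, 25 → max 35
Smallest max regret = 28 → Equity.

Equity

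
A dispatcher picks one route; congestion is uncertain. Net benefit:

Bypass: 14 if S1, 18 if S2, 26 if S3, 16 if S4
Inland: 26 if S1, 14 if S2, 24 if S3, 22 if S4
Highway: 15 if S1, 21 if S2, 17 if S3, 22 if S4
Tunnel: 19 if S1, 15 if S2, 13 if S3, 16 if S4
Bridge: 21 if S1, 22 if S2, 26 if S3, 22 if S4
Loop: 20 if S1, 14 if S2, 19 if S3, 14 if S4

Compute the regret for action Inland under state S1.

0

Best payoff under S1 is 26.
Regret = 26 − 26 = 0.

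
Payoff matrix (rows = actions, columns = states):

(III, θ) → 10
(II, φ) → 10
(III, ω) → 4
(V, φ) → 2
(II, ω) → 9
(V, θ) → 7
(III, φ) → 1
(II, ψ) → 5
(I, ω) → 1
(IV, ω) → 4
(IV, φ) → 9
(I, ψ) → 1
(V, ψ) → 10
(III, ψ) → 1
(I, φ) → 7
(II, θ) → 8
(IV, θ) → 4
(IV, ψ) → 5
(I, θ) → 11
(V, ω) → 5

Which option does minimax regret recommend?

II

Column bests: θ=11, φ=10, ψ=10, ω=9.
I regrets: 0, 3, 9, 8 → max 9
II regrets: 3, 0, 5, 0 → max 5
III regrets: 1, 9, 9, 5 → max 9
IV regrets: 7, 1, 5, 5 → max 7
V regrets: 4, 8, 0, 4 → max 8
Smallest max regret = 5 → II.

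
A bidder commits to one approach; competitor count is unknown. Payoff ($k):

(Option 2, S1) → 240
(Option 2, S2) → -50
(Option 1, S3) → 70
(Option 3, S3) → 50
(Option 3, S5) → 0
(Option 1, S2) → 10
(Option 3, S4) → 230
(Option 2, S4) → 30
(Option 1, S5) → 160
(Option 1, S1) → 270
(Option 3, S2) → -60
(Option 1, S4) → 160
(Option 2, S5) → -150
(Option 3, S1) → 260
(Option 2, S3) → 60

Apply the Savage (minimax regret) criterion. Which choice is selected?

Option 1

Column bests: S1=270, S2=10, S3=70, S4=230, S5=160.
Option 1 regrets: 0, 0, 0, 70, 0 → max 70
Option 2 regrets: 30, 60, 10, 200, 310 → max 310
Option 3 regrets: 10, 70, 20, 0, 160 → max 160
Smallest max regret = 70 → Option 1.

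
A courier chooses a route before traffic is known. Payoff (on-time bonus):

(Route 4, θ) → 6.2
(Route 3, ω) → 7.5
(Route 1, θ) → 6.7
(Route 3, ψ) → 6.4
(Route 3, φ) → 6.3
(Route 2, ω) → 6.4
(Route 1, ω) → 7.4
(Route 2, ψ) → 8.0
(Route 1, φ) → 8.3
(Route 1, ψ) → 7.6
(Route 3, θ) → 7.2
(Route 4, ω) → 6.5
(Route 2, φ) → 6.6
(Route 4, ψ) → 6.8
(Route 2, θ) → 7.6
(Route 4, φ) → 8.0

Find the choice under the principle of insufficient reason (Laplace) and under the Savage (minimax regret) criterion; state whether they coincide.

laplace → Route 1; minimax regret → Route 1 (agree)

Row averages: Route 1=7.5, Route 2=7.15, Route 3=6.85, Route 4=6.875
Highest average = 7.5 → Route 1.
Column bests: θ=7.6, φ=8.3, ψ=8.0, ω=7.5.
Route 1 regrets: 0.9, 0.0, 0.4, 0.1 → max 0.9
Route 2 regrets: 0.0, 1.7, 0.0, 1.1 → max 1.7
Route 3 regrets: 0.4, 2.0, 1.6, 0.0 → max 2.0
Route 4 regrets: 1.4, 0.3, 1.2, 1.0 → max 1.4
Smallest max regret = 0.9 → Route 1.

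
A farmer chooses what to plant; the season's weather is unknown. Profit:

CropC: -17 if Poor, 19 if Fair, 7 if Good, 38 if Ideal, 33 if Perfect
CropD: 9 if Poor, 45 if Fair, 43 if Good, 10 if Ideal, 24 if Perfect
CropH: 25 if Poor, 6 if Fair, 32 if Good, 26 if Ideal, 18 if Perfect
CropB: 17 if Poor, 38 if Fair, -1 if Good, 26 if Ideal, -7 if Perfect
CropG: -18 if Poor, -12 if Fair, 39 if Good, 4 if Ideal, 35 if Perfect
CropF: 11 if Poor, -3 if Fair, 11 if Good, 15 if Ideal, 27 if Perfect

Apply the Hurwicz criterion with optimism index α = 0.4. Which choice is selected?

CropD

CropC: 0.4·38 + 0.6·(-17) = 5
CropD: 0.4·45 + 0.6·9 = 23.4
CropH: 0.4·32 + 0.6·6 = 16.4
CropB: 0.4·38 + 0.6·(-7) = 11
CropG: 0.4·39 + 0.6·(-18) = 4.8
CropF: 0.4·27 + 0.6·(-3) = 9
Highest Hurwicz score = 23.4 → CropD.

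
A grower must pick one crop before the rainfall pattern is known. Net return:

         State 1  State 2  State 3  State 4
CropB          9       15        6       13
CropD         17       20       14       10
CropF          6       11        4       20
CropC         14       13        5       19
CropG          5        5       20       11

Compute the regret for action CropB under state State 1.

Best payoff under State 1 is 17.
Regret = 17 − 9 = 8.

8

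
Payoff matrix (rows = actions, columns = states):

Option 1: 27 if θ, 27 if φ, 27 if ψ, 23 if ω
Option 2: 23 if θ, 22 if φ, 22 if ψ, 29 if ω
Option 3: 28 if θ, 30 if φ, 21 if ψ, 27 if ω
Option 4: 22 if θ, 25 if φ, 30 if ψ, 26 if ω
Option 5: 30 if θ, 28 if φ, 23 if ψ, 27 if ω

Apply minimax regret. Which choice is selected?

Column bests: θ=30, φ=30, ψ=30, ω=29.
Option 1 regrets: 3, 3, 3, 6 → max 6
Option 2 regrets: 7, 8, 8, 0 → max 8
Option 3 regrets: 2, 0, 9, 2 → max 9
Option 4 regrets: 8, 5, 0, 3 → max 8
Option 5 regrets: 0, 2, 7, 2 → max 7
Smallest max regret = 6 → Option 1.

Option 1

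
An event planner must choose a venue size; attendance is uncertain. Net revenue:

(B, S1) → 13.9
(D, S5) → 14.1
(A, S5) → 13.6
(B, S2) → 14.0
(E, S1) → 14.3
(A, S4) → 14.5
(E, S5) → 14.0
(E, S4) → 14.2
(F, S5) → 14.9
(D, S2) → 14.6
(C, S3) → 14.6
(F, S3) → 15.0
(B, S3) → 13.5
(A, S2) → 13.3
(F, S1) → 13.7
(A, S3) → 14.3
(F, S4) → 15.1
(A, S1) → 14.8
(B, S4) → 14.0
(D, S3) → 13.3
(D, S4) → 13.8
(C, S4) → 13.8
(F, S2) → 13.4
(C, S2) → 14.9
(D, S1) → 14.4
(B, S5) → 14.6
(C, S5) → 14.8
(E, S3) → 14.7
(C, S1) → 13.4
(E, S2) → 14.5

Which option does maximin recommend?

E

Row minima: A=13.3, B=13.5, C=13.4, D=13.3, E=14.0, F=13.4
Best worst-case = 14.0 → E.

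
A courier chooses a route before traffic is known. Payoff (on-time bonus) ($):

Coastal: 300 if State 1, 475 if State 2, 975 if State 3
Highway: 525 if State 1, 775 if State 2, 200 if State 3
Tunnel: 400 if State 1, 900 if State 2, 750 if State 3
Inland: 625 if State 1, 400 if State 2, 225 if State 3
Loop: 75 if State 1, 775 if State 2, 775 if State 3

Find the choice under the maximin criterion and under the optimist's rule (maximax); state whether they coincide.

Row minima: Coastal=300, Highway=200, Tunnel=400, Inland=225, Loop=75
Best worst-case = 400 → Tunnel.
Row maxima: Coastal=975, Highway=775, Tunnel=900, Inland=625, Loop=775
Best best-case = 975 → Coastal.

maximin → Tunnel; maximax → Coastal (disagree)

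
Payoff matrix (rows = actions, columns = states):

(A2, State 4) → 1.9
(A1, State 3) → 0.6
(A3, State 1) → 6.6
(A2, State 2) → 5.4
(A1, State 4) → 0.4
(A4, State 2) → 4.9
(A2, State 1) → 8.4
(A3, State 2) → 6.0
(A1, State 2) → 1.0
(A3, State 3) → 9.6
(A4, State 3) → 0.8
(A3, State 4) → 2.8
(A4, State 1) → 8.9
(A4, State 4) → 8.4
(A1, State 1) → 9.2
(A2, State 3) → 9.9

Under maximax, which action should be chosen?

A2

Row maxima: A1=9.2, A2=9.9, A3=9.6, A4=8.9
Best best-case = 9.9 → A2.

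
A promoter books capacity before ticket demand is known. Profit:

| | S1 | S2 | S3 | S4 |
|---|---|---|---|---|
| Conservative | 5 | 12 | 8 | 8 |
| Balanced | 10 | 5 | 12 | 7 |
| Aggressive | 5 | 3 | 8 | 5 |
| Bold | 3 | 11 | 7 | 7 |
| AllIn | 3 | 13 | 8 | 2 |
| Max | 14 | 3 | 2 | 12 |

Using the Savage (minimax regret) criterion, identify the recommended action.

Column bests: S1=14, S2=13, S3=12, S4=12.
Conservative regrets: 9, 1, 4, 4 → max 9
Balanced regrets: 4, 8, 0, 5 → max 8
Aggressive regrets: 9, 10, 4, 7 → max 10
Bold regrets: 11, 2, 5, 5 → max 11
AllIn regrets: 11, 0, 4, 10 → max 11
Max regrets: 0, 10, 10, 0 → max 10
Smallest max regret = 8 → Balanced.

Balanced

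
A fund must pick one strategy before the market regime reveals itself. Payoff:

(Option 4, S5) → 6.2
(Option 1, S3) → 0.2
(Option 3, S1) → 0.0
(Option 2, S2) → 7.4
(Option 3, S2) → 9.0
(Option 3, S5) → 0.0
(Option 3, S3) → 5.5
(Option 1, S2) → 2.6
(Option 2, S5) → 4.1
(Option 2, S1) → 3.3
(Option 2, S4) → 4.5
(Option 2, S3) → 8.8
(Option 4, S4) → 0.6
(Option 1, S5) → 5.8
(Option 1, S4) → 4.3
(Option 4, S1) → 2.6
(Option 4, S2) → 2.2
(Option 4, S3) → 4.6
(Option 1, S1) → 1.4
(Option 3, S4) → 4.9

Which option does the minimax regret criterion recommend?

Option 2

Column bests: S1=3.3, S2=9.0, S3=8.8, S4=4.9, S5=6.2.
Option 1 regrets: 1.9, 6.4, 8.6, 0.6, 0.4 → max 8.6
Option 2 regrets: 0.0, 1.6, 0.0, 0.4, 2.1 → max 2.1
Option 3 regrets: 3.3, 0.0, 3.3, 0.0, 6.2 → max 6.2
Option 4 regrets: 0.7, 6.8, 4.2, 4.3, 0.0 → max 6.8
Smallest max regret = 2.1 → Option 2.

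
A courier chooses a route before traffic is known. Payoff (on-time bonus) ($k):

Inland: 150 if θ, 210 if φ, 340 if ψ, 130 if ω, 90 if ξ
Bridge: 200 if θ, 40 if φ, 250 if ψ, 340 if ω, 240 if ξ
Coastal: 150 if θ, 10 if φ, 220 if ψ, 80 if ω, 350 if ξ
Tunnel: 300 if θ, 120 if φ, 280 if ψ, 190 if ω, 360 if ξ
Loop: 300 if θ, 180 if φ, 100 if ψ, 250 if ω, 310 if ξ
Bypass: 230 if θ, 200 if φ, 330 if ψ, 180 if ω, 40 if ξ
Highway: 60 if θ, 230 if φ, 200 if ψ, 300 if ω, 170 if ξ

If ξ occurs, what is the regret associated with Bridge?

Best payoff under ξ is 360.
Regret = 360 − 240 = 120.

120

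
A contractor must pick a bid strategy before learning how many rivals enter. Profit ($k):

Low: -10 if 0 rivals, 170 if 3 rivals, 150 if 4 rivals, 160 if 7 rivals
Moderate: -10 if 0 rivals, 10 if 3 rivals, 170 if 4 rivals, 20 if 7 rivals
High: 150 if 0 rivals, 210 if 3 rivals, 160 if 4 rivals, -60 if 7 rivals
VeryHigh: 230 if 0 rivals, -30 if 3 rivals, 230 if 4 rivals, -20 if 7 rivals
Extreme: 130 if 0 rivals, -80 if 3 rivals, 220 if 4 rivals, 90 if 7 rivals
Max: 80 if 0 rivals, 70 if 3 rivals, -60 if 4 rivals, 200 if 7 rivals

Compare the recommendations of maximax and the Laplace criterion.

Row maxima: Low=170, Moderate=170, High=210, VeryHigh=230, Extreme=220, Max=200
Best best-case = 230 → VeryHigh.
Row averages: Low=117.5, Moderate=47.5, High=115, VeryHigh=102.5, Extreme=90, Max=72.5
Highest average = 117.5 → Low.

maximax → VeryHigh; laplace → Low (disagree)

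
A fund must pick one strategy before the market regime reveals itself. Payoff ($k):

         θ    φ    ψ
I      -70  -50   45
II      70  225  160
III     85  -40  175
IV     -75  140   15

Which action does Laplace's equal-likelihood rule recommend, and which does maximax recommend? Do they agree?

laplace → II; maximax → II (agree)

Row averages: I=-25, II=455/3, III=220/3, IV=80/3
Highest average = 455/3 → II.
Row maxima: I=45, II=225, III=175, IV=140
Best best-case = 225 → II.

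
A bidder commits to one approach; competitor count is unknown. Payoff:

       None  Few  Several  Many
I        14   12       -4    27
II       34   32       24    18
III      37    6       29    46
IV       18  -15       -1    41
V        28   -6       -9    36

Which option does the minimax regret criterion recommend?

III

Column bests: None=37, Few=32, Several=29, Many=46.
I regrets: 23, 20, 33, 19 → max 33
II regrets: 3, 0, 5, 28 → max 28
III regrets: 0, 26, 0, 0 → max 26
IV regrets: 19, 47, 30, 5 → max 47
V regrets: 9, 38, 38, 10 → max 38
Smallest max regret = 26 → III.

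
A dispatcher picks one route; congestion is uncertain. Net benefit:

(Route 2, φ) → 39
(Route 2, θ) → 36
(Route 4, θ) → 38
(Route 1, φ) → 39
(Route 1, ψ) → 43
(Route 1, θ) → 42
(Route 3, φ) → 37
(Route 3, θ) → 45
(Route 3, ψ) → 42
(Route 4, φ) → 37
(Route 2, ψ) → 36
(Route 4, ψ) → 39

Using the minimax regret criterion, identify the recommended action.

Column bests: θ=45, φ=39, ψ=43.
Route 1 regrets: 3, 0, 0 → max 3
Route 2 regrets: 9, 0, 7 → max 9
Route 3 regrets: 0, 2, 1 → max 2
Route 4 regrets: 7, 2, 4 → max 7
Smallest max regret = 2 → Route 3.

Route 3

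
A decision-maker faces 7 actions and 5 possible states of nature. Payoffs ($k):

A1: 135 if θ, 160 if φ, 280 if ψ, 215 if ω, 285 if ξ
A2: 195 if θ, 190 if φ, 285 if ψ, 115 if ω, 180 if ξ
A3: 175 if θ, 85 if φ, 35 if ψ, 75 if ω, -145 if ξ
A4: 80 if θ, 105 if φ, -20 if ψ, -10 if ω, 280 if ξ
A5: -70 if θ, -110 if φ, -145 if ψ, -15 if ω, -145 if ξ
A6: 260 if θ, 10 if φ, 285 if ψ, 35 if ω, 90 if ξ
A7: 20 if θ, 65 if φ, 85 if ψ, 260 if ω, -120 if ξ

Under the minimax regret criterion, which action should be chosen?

A1

Column bests: θ=260, φ=190, ψ=285, ω=260, ξ=285.
A1 regrets: 125, 30, 5, 45, 0 → max 125
A2 regrets: 65, 0, 0, 145, 105 → max 145
A3 regrets: 85, 105, 250, 185, 430 → max 430
A4 regrets: 180, 85, 305, 270, 5 → max 305
A5 regrets: 330, 300, 430, 275, 430 → max 430
A6 regrets: 0, 180, 0, 225, 195 → max 225
A7 regrets: 240, 125, 200, 0, 405 → max 405
Smallest max regret = 125 → A1.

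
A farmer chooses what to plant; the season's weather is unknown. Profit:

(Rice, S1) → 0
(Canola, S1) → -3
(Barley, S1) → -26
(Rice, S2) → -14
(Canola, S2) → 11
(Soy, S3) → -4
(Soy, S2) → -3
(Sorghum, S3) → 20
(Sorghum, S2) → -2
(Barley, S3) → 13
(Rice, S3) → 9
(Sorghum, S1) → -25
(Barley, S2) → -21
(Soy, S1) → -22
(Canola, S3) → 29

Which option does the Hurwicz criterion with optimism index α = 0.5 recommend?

Canola

Soy: 0.5·(-3) + 0.5·(-22) = -12.5
Canola: 0.5·29 + 0.5·(-3) = 13
Rice: 0.5·9 + 0.5·(-14) = -2.5
Sorghum: 0.5·20 + 0.5·(-25) = -2.5
Barley: 0.5·13 + 0.5·(-26) = -6.5
Highest Hurwicz score = 13 → Canola.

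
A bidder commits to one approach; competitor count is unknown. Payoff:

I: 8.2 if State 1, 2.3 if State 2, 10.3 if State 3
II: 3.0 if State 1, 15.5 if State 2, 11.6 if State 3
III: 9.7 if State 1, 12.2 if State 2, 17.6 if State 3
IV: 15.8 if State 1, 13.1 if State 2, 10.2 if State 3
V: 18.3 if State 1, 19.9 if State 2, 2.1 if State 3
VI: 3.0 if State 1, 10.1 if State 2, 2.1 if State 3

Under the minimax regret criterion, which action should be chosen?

Column bests: State 1=18.3, State 2=19.9, State 3=17.6.
I regrets: 10.1, 17.6, 7.3 → max 17.6
II regrets: 15.3, 4.4, 6.0 → max 15.3
III regrets: 8.6, 7.7, 0.0 → max 8.6
IV regrets: 2.5, 6.8, 7.4 → max 7.4
V regrets: 0.0, 0.0, 15.5 → max 15.5
VI regrets: 15.3, 9.8, 15.5 → max 15.5
Smallest max regret = 7.4 → IV.

IV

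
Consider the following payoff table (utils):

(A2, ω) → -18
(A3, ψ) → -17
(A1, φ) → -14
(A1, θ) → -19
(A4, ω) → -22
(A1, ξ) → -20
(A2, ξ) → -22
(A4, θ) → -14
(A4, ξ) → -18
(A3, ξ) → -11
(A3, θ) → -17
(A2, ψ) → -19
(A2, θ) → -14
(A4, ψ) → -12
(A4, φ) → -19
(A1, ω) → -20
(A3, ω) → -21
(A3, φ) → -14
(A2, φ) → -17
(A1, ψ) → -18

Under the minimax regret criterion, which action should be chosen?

A3

Column bests: θ=-14, φ=-14, ψ=-12, ω=-18, ξ=-11.
A1 regrets: 5, 0, 6, 2, 9 → max 9
A2 regrets: 0, 3, 7, 0, 11 → max 11
A3 regrets: 3, 0, 5, 3, 0 → max 5
A4 regrets: 0, 5, 0, 4, 7 → max 7
Smallest max regret = 5 → A3.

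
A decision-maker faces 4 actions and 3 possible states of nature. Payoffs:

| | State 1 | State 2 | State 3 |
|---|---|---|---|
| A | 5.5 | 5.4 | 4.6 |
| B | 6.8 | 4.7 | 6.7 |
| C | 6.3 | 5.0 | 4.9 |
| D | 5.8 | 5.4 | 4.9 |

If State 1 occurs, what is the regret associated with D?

1.0

Best payoff under State 1 is 6.8.
Regret = 6.8 − 5.8 = 1.0.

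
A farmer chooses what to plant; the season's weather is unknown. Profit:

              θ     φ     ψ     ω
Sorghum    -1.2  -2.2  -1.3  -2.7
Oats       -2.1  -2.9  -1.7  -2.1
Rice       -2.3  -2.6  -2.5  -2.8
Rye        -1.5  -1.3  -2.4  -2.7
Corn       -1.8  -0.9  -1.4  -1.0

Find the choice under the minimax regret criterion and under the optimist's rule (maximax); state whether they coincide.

minimax regret → Corn; maximax → Corn (agree)

Column bests: θ=-1.2, φ=-0.9, ψ=-1.3, ω=-1.0.
Sorghum regrets: 0.0, 1.3, 0.0, 1.7 → max 1.7
Oats regrets: 0.9, 2.0, 0.4, 1.1 → max 2.0
Rice regrets: 1.1, 1.7, 1.2, 1.8 → max 1.8
Rye regrets: 0.3, 0.4, 1.1, 1.7 → max 1.7
Corn regrets: 0.6, 0.0, 0.1, 0.0 → max 0.6
Smallest max regret = 0.6 → Corn.
Row maxima: Sorghum=-1.2, Oats=-1.7, Rice=-2.3, Rye=-1.3, Corn=-0.9
Best best-case = -0.9 → Corn.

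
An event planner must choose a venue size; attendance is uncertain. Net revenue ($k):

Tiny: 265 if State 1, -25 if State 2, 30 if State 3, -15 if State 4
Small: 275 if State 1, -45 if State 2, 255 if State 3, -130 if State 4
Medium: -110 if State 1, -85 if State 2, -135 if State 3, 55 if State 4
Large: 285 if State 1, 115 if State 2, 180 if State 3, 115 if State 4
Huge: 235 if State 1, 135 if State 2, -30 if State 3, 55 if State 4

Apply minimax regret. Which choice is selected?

Column bests: State 1=285, State 2=135, State 3=255, State 4=115.
Tiny regrets: 20, 160, 225, 130 → max 225
Small regrets: 10, 180, 0, 245 → max 245
Medium regrets: 395, 220, 390, 60 → max 395
Large regrets: 0, 20, 75, 0 → max 75
Huge regrets: 50, 0, 285, 60 → max 285
Smallest max regret = 75 → Large.

Large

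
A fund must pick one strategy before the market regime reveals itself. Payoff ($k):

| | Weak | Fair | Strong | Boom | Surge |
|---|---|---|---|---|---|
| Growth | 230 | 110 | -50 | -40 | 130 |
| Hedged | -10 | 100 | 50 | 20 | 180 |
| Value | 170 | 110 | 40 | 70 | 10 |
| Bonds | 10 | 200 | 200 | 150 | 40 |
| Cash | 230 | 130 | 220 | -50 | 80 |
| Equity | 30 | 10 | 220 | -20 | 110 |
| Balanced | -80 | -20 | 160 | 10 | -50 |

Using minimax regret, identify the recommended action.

Column bests: Weak=230, Fair=200, Strong=220, Boom=150, Surge=180.
Growth regrets: 0, 90, 270, 190, 50 → max 270
Hedged regrets: 240, 100, 170, 130, 0 → max 240
Value regrets: 60, 90, 180, 80, 170 → max 180
Bonds regrets: 220, 0, 20, 0, 140 → max 220
Cash regrets: 0, 70, 0, 200, 100 → max 200
Equity regrets: 200, 190, 0, 170, 70 → max 200
Balanced regrets: 310, 220, 60, 140, 230 → max 310
Smallest max regret = 180 → Value.

Value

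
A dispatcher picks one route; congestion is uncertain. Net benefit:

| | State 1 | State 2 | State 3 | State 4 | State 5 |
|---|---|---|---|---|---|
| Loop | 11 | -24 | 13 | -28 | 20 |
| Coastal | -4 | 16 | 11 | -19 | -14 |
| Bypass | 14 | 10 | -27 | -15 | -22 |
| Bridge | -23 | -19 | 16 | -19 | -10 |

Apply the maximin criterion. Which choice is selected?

Coastal

Row minima: Loop=-28, Coastal=-19, Bypass=-27, Bridge=-23
Best worst-case = -19 → Coastal.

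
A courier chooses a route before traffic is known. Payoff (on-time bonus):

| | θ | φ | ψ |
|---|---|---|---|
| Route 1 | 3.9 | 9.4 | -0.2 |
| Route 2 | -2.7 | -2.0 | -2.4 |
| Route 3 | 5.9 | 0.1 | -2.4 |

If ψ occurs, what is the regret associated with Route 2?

2.2

Best payoff under ψ is -0.2.
Regret = -0.2 − (-2.4) = 2.2.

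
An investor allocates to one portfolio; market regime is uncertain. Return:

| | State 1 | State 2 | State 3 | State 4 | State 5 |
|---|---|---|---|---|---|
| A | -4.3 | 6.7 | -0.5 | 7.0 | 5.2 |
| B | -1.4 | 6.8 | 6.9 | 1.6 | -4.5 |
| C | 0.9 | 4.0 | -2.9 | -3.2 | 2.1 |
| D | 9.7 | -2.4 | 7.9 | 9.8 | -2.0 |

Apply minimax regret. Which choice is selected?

D

Column bests: State 1=9.7, State 2=6.8, State 3=7.9, State 4=9.8, State 5=5.2.
A regrets: 14.0, 0.1, 8.4, 2.8, 0.0 → max 14.0
B regrets: 11.1, 0.0, 1.0, 8.2, 9.7 → max 11.1
C regrets: 8.8, 2.8, 10.8, 13.0, 3.1 → max 13.0
D regrets: 0.0, 9.2, 0.0, 0.0, 7.2 → max 9.2
Smallest max regret = 9.2 → D.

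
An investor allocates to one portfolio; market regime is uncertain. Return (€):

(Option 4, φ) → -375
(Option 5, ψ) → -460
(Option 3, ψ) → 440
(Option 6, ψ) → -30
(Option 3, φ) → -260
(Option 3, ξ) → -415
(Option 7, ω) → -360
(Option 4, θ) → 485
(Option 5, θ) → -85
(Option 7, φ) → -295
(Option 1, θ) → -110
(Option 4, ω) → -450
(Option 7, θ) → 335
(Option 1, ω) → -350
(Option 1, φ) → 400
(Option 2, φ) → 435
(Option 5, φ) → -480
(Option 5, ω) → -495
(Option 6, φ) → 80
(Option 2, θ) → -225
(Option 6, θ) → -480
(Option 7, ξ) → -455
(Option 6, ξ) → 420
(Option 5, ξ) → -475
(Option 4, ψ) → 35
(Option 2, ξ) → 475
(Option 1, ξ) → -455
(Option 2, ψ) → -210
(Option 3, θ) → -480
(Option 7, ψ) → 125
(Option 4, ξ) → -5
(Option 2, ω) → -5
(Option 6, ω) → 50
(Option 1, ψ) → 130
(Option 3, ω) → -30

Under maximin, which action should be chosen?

Option 2

Row minima: Option 1=-455, Option 2=-225, Option 3=-480, Option 4=-450, Option 5=-495, Option 6=-480, Option 7=-455
Best worst-case = -225 → Option 2.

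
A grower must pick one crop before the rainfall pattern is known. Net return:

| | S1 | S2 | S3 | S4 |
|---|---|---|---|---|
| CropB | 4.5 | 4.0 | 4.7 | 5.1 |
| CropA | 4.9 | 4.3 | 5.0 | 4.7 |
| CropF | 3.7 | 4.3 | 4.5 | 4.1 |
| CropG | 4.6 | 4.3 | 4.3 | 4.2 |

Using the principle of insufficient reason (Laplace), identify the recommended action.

Row averages: CropB=4.575, CropA=4.725, CropF=4.15, CropG=4.35
Highest average = 4.725 → CropA.

CropA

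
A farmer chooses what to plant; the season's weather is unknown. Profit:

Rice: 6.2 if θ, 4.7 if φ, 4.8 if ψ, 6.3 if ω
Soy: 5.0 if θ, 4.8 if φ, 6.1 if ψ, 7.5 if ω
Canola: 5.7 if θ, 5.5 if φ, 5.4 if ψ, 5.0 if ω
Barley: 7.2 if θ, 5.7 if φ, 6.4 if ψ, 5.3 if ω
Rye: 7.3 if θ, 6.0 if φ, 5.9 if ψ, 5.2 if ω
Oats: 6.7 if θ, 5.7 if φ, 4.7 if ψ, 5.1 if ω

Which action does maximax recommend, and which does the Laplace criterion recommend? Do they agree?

Row maxima: Rice=6.3, Soy=7.5, Canola=5.7, Barley=7.2, Rye=7.3, Oats=6.7
Best best-case = 7.5 → Soy.
Row averages: Rice=5.5, Soy=5.85, Canola=5.4, Barley=6.15, Rye=6.1, Oats=5.55
Highest average = 6.15 → Barley.

maximax → Soy; laplace → Barley (disagree)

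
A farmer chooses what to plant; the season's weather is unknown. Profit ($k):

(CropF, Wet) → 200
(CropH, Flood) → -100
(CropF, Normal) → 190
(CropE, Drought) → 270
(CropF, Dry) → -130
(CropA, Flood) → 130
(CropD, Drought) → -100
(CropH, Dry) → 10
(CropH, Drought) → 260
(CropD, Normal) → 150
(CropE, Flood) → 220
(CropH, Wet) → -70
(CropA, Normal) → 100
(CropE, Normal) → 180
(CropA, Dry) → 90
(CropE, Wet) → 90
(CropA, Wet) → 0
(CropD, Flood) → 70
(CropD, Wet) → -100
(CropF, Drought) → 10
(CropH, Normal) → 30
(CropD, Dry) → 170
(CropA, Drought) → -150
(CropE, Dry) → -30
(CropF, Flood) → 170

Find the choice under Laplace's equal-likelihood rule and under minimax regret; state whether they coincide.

laplace → CropE; minimax regret → CropE (agree)

Row averages: CropE=146, CropF=88, CropD=38, CropA=34, CropH=26
Highest average = 146 → CropE.
Column bests: Drought=270, Dry=170, Normal=190, Wet=200, Flood=220.
CropE regrets: 0, 200, 10, 110, 0 → max 200
CropF regrets: 260, 300, 0, 0, 50 → max 300
CropD regrets: 370, 0, 40, 300, 150 → max 370
CropA regrets: 420, 80, 90, 200, 90 → max 420
CropH regrets: 10, 160, 160, 270, 320 → max 320
Smallest max regret = 200 → CropE.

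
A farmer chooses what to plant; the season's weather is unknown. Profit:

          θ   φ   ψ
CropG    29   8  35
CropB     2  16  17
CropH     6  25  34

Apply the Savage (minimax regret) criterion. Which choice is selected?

CropG

Column bests: θ=29, φ=25, ψ=35.
CropG regrets: 0, 17, 0 → max 17
CropB regrets: 27, 9, 18 → max 27
CropH regrets: 23, 0, 1 → max 23
Smallest max regret = 17 → CropG.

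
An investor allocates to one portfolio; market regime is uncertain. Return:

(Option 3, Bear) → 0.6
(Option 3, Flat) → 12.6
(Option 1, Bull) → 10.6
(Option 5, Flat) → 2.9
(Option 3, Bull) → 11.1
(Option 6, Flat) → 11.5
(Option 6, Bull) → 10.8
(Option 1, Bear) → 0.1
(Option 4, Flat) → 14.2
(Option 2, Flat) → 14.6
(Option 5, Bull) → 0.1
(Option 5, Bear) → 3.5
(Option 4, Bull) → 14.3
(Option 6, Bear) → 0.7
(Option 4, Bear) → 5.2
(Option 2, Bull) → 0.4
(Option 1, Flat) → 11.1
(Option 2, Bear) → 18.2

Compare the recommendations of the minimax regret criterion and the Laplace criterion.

minimax regret → Option 4; laplace → Option 4 (agree)

Column bests: Bear=18.2, Flat=14.6, Bull=14.3.
Option 1 regrets: 18.1, 3.5, 3.7 → max 18.1
Option 2 regrets: 0.0, 0.0, 13.9 → max 13.9
Option 3 regrets: 17.6, 2.0, 3.2 → max 17.6
Option 4 regrets: 13.0, 0.4, 0.0 → max 13.0
Option 5 regrets: 14.7, 11.7, 14.2 → max 14.7
Option 6 regrets: 17.5, 3.1, 3.5 → max 17.5
Smallest max regret = 13.0 → Option 4.
Row averages: Option 1=109/15, Option 2=166/15, Option 3=8.1, Option 4=337/30, Option 5=13/6, Option 6=23/3
Highest average = 337/30 → Option 4.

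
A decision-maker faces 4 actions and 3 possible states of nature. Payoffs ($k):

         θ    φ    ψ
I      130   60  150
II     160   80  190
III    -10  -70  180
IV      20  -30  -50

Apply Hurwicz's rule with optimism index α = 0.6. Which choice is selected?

II

I: 0.6·150 + 0.4·60 = 114
II: 0.6·190 + 0.4·80 = 146
III: 0.6·180 + 0.4·(-70) = 80
IV: 0.6·20 + 0.4·(-50) = -8
Highest Hurwicz score = 146 → II.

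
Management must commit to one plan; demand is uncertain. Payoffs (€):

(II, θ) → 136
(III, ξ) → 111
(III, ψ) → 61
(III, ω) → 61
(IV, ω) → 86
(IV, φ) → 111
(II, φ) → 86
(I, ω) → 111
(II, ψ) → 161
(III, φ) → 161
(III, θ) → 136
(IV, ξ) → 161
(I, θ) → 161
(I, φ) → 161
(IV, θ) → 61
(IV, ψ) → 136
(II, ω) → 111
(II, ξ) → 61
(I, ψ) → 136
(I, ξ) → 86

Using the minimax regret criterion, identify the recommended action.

Column bests: θ=161, φ=161, ψ=161, ω=111, ξ=161.
I regrets: 0, 0, 25, 0, 75 → max 75
II regrets: 25, 75, 0, 0, 100 → max 100
III regrets: 25, 0, 100, 50, 50 → max 100
IV regrets: 100, 50, 25, 25, 0 → max 100
Smallest max regret = 75 → I.

I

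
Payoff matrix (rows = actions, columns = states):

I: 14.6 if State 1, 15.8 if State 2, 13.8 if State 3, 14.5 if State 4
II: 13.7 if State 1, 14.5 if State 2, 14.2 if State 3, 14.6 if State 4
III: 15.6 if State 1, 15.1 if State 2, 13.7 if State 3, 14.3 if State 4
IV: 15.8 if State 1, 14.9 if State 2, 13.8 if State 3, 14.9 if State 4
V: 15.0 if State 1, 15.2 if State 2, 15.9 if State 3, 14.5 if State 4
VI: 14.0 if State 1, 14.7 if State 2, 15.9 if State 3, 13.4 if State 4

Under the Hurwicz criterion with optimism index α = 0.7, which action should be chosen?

I: 0.7·15.8 + 0.3·13.8 = 15.2
II: 0.7·14.6 + 0.3·13.7 = 14.33
III: 0.7·15.6 + 0.3·13.7 = 15.03
IV: 0.7·15.8 + 0.3·13.8 = 15.2
V: 0.7·15.9 + 0.3·14.5 = 15.48
VI: 0.7·15.9 + 0.3·13.4 = 15.15
Highest Hurwicz score = 15.48 → V.

V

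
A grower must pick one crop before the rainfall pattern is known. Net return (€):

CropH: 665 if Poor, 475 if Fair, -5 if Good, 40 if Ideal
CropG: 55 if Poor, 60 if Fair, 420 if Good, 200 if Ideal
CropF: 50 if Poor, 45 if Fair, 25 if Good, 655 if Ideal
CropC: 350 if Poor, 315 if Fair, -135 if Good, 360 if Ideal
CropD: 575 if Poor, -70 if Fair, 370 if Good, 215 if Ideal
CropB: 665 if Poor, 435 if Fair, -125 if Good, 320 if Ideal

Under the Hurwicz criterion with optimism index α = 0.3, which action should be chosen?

CropF

CropH: 0.3·665 + 0.7·(-5) = 196
CropG: 0.3·420 + 0.7·55 = 164.5
CropF: 0.3·655 + 0.7·25 = 214
CropC: 0.3·360 + 0.7·(-135) = 13.5
CropD: 0.3·575 + 0.7·(-70) = 123.5
CropB: 0.3·665 + 0.7·(-125) = 112
Highest Hurwicz score = 214 → CropF.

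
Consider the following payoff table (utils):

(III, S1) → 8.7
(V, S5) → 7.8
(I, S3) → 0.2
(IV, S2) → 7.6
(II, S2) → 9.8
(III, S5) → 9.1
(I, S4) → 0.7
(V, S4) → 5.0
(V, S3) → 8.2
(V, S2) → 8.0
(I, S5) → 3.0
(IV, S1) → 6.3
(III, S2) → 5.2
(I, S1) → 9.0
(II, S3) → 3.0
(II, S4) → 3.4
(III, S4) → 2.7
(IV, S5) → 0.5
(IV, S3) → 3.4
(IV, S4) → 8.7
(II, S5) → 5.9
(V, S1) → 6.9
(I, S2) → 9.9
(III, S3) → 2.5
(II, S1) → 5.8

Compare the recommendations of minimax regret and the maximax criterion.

minimax regret → V; maximax → I (disagree)

Column bests: S1=9.0, S2=9.9, S3=8.2, S4=8.7, S5=9.1.
I regrets: 0.0, 0.0, 8.0, 8.0, 6.1 → max 8.0
II regrets: 3.2, 0.1, 5.2, 5.3, 3.2 → max 5.3
III regrets: 0.3, 4.7, 5.7, 6.0, 0.0 → max 6.0
IV regrets: 2.7, 2.3, 4.8, 0.0, 8.6 → max 8.6
V regrets: 2.1, 1.9, 0.0, 3.7, 1.3 → max 3.7
Smallest max regret = 3.7 → V.
Row maxima: I=9.9, II=9.8, III=9.1, IV=8.7, V=8.2
Best best-case = 9.9 → I.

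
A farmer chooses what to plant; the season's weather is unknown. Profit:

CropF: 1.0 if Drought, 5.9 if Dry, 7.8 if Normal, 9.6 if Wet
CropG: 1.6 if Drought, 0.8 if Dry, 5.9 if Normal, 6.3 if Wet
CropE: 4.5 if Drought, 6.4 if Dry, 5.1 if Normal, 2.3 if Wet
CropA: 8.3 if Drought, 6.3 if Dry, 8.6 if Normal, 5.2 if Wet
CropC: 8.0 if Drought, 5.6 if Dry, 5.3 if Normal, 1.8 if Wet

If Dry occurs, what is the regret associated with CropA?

0.1

Best payoff under Dry is 6.4.
Regret = 6.4 − 6.3 = 0.1.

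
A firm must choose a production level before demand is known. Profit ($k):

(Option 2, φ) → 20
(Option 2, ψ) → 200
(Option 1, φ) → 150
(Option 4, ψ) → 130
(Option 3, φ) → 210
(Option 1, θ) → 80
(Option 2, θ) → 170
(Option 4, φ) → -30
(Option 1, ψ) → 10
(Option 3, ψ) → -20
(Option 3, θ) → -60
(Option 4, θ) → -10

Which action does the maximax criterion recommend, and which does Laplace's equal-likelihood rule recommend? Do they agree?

maximax → Option 3; laplace → Option 2 (disagree)

Row maxima: Option 1=150, Option 2=200, Option 3=210, Option 4=130
Best best-case = 210 → Option 3.
Row averages: Option 1=80, Option 2=130, Option 3=130/3, Option 4=30
Highest average = 130 → Option 2.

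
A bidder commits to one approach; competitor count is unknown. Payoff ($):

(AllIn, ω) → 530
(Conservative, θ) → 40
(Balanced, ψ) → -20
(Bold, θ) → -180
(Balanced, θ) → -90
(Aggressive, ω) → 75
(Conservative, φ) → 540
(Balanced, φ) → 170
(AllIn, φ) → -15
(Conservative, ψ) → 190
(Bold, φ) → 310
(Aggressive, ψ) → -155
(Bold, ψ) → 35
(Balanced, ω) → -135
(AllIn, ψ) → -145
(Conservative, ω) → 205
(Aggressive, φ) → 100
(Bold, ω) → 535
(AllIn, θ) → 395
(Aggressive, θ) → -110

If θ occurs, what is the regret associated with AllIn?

0

Best payoff under θ is 395.
Regret = 395 − 395 = 0.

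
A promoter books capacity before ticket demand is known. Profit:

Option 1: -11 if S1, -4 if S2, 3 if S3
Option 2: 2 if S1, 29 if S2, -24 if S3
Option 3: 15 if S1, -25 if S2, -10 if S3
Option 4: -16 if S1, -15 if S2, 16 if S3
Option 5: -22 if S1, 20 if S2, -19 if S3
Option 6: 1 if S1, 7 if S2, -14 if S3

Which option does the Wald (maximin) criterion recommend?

Option 1

Row minima: Option 1=-11, Option 2=-24, Option 3=-25, Option 4=-16, Option 5=-22, Option 6=-14
Best worst-case = -11 → Option 1.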